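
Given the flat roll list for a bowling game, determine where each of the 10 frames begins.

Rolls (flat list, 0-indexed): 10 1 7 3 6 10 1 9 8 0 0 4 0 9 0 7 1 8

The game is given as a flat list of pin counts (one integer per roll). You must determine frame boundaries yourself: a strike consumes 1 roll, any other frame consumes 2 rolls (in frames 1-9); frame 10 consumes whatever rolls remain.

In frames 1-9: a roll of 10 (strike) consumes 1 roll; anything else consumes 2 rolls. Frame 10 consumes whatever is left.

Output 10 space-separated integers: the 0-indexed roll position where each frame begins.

Answer: 0 1 3 5 6 8 10 12 14 16

Derivation:
Frame 1 starts at roll index 0: roll=10 (strike), consumes 1 roll
Frame 2 starts at roll index 1: rolls=1,7 (sum=8), consumes 2 rolls
Frame 3 starts at roll index 3: rolls=3,6 (sum=9), consumes 2 rolls
Frame 4 starts at roll index 5: roll=10 (strike), consumes 1 roll
Frame 5 starts at roll index 6: rolls=1,9 (sum=10), consumes 2 rolls
Frame 6 starts at roll index 8: rolls=8,0 (sum=8), consumes 2 rolls
Frame 7 starts at roll index 10: rolls=0,4 (sum=4), consumes 2 rolls
Frame 8 starts at roll index 12: rolls=0,9 (sum=9), consumes 2 rolls
Frame 9 starts at roll index 14: rolls=0,7 (sum=7), consumes 2 rolls
Frame 10 starts at roll index 16: 2 remaining rolls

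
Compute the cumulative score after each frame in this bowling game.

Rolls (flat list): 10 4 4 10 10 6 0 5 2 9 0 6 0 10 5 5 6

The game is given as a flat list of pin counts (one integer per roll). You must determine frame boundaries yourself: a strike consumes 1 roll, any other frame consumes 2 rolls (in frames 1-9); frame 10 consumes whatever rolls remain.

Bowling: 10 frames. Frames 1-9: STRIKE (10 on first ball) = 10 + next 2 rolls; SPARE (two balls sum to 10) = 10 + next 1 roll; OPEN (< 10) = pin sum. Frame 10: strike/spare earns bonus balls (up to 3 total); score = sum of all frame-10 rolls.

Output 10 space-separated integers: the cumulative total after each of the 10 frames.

Answer: 18 26 52 68 74 81 90 96 116 132

Derivation:
Frame 1: STRIKE. 10 + next two rolls (4+4) = 18. Cumulative: 18
Frame 2: OPEN (4+4=8). Cumulative: 26
Frame 3: STRIKE. 10 + next two rolls (10+6) = 26. Cumulative: 52
Frame 4: STRIKE. 10 + next two rolls (6+0) = 16. Cumulative: 68
Frame 5: OPEN (6+0=6). Cumulative: 74
Frame 6: OPEN (5+2=7). Cumulative: 81
Frame 7: OPEN (9+0=9). Cumulative: 90
Frame 8: OPEN (6+0=6). Cumulative: 96
Frame 9: STRIKE. 10 + next two rolls (5+5) = 20. Cumulative: 116
Frame 10: SPARE. Sum of all frame-10 rolls (5+5+6) = 16. Cumulative: 132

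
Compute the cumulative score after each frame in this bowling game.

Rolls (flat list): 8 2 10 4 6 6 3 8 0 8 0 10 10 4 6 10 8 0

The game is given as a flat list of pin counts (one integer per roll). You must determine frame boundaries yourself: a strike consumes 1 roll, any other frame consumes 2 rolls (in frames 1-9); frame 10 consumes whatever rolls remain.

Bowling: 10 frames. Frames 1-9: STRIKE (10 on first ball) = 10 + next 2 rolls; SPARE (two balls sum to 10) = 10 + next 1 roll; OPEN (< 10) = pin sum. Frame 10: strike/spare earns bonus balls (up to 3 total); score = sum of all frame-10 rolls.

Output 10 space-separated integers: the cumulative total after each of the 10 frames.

Answer: 20 40 56 65 73 81 105 125 145 163

Derivation:
Frame 1: SPARE (8+2=10). 10 + next roll (10) = 20. Cumulative: 20
Frame 2: STRIKE. 10 + next two rolls (4+6) = 20. Cumulative: 40
Frame 3: SPARE (4+6=10). 10 + next roll (6) = 16. Cumulative: 56
Frame 4: OPEN (6+3=9). Cumulative: 65
Frame 5: OPEN (8+0=8). Cumulative: 73
Frame 6: OPEN (8+0=8). Cumulative: 81
Frame 7: STRIKE. 10 + next two rolls (10+4) = 24. Cumulative: 105
Frame 8: STRIKE. 10 + next two rolls (4+6) = 20. Cumulative: 125
Frame 9: SPARE (4+6=10). 10 + next roll (10) = 20. Cumulative: 145
Frame 10: STRIKE. Sum of all frame-10 rolls (10+8+0) = 18. Cumulative: 163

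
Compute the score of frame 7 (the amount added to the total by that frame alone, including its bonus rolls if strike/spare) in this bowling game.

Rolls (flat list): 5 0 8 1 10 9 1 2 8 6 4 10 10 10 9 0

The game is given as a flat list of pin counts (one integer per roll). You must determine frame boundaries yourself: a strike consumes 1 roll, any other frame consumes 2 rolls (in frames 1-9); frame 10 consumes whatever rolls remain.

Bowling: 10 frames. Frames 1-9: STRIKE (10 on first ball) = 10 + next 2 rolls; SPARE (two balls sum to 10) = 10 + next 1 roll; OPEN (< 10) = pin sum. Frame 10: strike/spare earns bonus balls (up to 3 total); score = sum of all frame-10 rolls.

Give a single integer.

Frame 1: OPEN (5+0=5). Cumulative: 5
Frame 2: OPEN (8+1=9). Cumulative: 14
Frame 3: STRIKE. 10 + next two rolls (9+1) = 20. Cumulative: 34
Frame 4: SPARE (9+1=10). 10 + next roll (2) = 12. Cumulative: 46
Frame 5: SPARE (2+8=10). 10 + next roll (6) = 16. Cumulative: 62
Frame 6: SPARE (6+4=10). 10 + next roll (10) = 20. Cumulative: 82
Frame 7: STRIKE. 10 + next two rolls (10+10) = 30. Cumulative: 112
Frame 8: STRIKE. 10 + next two rolls (10+9) = 29. Cumulative: 141
Frame 9: STRIKE. 10 + next two rolls (9+0) = 19. Cumulative: 160

Answer: 30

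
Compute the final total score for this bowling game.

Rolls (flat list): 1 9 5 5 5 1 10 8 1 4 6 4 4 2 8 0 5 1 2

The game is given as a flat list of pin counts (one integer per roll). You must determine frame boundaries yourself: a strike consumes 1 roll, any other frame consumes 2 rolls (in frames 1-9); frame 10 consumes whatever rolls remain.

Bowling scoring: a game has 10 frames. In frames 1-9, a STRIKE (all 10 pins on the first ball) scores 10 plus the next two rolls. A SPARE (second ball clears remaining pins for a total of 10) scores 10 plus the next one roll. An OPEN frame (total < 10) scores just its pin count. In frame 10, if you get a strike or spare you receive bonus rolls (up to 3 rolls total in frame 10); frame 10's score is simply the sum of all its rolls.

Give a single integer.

Answer: 104

Derivation:
Frame 1: SPARE (1+9=10). 10 + next roll (5) = 15. Cumulative: 15
Frame 2: SPARE (5+5=10). 10 + next roll (5) = 15. Cumulative: 30
Frame 3: OPEN (5+1=6). Cumulative: 36
Frame 4: STRIKE. 10 + next two rolls (8+1) = 19. Cumulative: 55
Frame 5: OPEN (8+1=9). Cumulative: 64
Frame 6: SPARE (4+6=10). 10 + next roll (4) = 14. Cumulative: 78
Frame 7: OPEN (4+4=8). Cumulative: 86
Frame 8: SPARE (2+8=10). 10 + next roll (0) = 10. Cumulative: 96
Frame 9: OPEN (0+5=5). Cumulative: 101
Frame 10: OPEN. Sum of all frame-10 rolls (1+2) = 3. Cumulative: 104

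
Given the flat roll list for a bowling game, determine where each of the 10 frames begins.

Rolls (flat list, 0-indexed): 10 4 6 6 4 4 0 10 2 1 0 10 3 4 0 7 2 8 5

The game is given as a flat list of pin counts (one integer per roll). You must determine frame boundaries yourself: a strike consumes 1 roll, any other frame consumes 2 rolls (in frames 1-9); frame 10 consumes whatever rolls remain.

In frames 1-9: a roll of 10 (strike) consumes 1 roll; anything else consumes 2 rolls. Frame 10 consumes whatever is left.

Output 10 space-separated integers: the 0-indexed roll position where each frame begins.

Answer: 0 1 3 5 7 8 10 12 14 16

Derivation:
Frame 1 starts at roll index 0: roll=10 (strike), consumes 1 roll
Frame 2 starts at roll index 1: rolls=4,6 (sum=10), consumes 2 rolls
Frame 3 starts at roll index 3: rolls=6,4 (sum=10), consumes 2 rolls
Frame 4 starts at roll index 5: rolls=4,0 (sum=4), consumes 2 rolls
Frame 5 starts at roll index 7: roll=10 (strike), consumes 1 roll
Frame 6 starts at roll index 8: rolls=2,1 (sum=3), consumes 2 rolls
Frame 7 starts at roll index 10: rolls=0,10 (sum=10), consumes 2 rolls
Frame 8 starts at roll index 12: rolls=3,4 (sum=7), consumes 2 rolls
Frame 9 starts at roll index 14: rolls=0,7 (sum=7), consumes 2 rolls
Frame 10 starts at roll index 16: 3 remaining rolls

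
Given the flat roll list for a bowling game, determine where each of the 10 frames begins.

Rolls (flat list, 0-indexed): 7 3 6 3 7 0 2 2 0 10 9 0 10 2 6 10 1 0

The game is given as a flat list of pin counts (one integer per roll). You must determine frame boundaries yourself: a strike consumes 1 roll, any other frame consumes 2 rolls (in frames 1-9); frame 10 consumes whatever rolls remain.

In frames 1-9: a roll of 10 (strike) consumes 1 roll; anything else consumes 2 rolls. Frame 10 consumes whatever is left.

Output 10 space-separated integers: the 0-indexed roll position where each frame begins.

Frame 1 starts at roll index 0: rolls=7,3 (sum=10), consumes 2 rolls
Frame 2 starts at roll index 2: rolls=6,3 (sum=9), consumes 2 rolls
Frame 3 starts at roll index 4: rolls=7,0 (sum=7), consumes 2 rolls
Frame 4 starts at roll index 6: rolls=2,2 (sum=4), consumes 2 rolls
Frame 5 starts at roll index 8: rolls=0,10 (sum=10), consumes 2 rolls
Frame 6 starts at roll index 10: rolls=9,0 (sum=9), consumes 2 rolls
Frame 7 starts at roll index 12: roll=10 (strike), consumes 1 roll
Frame 8 starts at roll index 13: rolls=2,6 (sum=8), consumes 2 rolls
Frame 9 starts at roll index 15: roll=10 (strike), consumes 1 roll
Frame 10 starts at roll index 16: 2 remaining rolls

Answer: 0 2 4 6 8 10 12 13 15 16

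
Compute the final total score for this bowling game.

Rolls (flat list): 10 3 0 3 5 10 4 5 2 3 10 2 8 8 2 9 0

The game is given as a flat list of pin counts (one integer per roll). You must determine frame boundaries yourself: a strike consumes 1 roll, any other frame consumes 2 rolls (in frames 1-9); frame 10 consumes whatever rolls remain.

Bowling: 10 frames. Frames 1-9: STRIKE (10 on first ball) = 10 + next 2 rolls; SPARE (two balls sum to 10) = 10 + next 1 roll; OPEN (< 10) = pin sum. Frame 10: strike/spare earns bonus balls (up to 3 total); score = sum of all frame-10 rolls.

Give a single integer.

Frame 1: STRIKE. 10 + next two rolls (3+0) = 13. Cumulative: 13
Frame 2: OPEN (3+0=3). Cumulative: 16
Frame 3: OPEN (3+5=8). Cumulative: 24
Frame 4: STRIKE. 10 + next two rolls (4+5) = 19. Cumulative: 43
Frame 5: OPEN (4+5=9). Cumulative: 52
Frame 6: OPEN (2+3=5). Cumulative: 57
Frame 7: STRIKE. 10 + next two rolls (2+8) = 20. Cumulative: 77
Frame 8: SPARE (2+8=10). 10 + next roll (8) = 18. Cumulative: 95
Frame 9: SPARE (8+2=10). 10 + next roll (9) = 19. Cumulative: 114
Frame 10: OPEN. Sum of all frame-10 rolls (9+0) = 9. Cumulative: 123

Answer: 123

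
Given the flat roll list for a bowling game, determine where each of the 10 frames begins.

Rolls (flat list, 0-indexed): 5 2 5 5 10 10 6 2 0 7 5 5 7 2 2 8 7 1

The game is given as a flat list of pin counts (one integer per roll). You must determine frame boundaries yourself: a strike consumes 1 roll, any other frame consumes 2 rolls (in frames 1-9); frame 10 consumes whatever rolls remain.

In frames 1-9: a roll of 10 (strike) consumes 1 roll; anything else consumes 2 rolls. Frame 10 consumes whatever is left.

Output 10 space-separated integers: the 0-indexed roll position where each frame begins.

Answer: 0 2 4 5 6 8 10 12 14 16

Derivation:
Frame 1 starts at roll index 0: rolls=5,2 (sum=7), consumes 2 rolls
Frame 2 starts at roll index 2: rolls=5,5 (sum=10), consumes 2 rolls
Frame 3 starts at roll index 4: roll=10 (strike), consumes 1 roll
Frame 4 starts at roll index 5: roll=10 (strike), consumes 1 roll
Frame 5 starts at roll index 6: rolls=6,2 (sum=8), consumes 2 rolls
Frame 6 starts at roll index 8: rolls=0,7 (sum=7), consumes 2 rolls
Frame 7 starts at roll index 10: rolls=5,5 (sum=10), consumes 2 rolls
Frame 8 starts at roll index 12: rolls=7,2 (sum=9), consumes 2 rolls
Frame 9 starts at roll index 14: rolls=2,8 (sum=10), consumes 2 rolls
Frame 10 starts at roll index 16: 2 remaining rolls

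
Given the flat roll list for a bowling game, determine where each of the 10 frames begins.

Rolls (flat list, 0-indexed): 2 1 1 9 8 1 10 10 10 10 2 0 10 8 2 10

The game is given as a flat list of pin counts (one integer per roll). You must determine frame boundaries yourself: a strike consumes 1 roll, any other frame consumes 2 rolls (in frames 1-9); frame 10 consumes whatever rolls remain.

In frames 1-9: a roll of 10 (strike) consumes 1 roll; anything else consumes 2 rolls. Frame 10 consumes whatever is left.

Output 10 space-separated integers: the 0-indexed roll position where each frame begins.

Frame 1 starts at roll index 0: rolls=2,1 (sum=3), consumes 2 rolls
Frame 2 starts at roll index 2: rolls=1,9 (sum=10), consumes 2 rolls
Frame 3 starts at roll index 4: rolls=8,1 (sum=9), consumes 2 rolls
Frame 4 starts at roll index 6: roll=10 (strike), consumes 1 roll
Frame 5 starts at roll index 7: roll=10 (strike), consumes 1 roll
Frame 6 starts at roll index 8: roll=10 (strike), consumes 1 roll
Frame 7 starts at roll index 9: roll=10 (strike), consumes 1 roll
Frame 8 starts at roll index 10: rolls=2,0 (sum=2), consumes 2 rolls
Frame 9 starts at roll index 12: roll=10 (strike), consumes 1 roll
Frame 10 starts at roll index 13: 3 remaining rolls

Answer: 0 2 4 6 7 8 9 10 12 13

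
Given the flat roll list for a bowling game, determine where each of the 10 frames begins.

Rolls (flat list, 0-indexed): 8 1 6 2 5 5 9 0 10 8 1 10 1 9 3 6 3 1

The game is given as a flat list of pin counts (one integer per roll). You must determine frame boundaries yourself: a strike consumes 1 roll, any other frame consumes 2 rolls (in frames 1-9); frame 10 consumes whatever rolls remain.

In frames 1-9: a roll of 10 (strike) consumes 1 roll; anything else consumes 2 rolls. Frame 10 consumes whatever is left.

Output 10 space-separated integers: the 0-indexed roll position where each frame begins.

Answer: 0 2 4 6 8 9 11 12 14 16

Derivation:
Frame 1 starts at roll index 0: rolls=8,1 (sum=9), consumes 2 rolls
Frame 2 starts at roll index 2: rolls=6,2 (sum=8), consumes 2 rolls
Frame 3 starts at roll index 4: rolls=5,5 (sum=10), consumes 2 rolls
Frame 4 starts at roll index 6: rolls=9,0 (sum=9), consumes 2 rolls
Frame 5 starts at roll index 8: roll=10 (strike), consumes 1 roll
Frame 6 starts at roll index 9: rolls=8,1 (sum=9), consumes 2 rolls
Frame 7 starts at roll index 11: roll=10 (strike), consumes 1 roll
Frame 8 starts at roll index 12: rolls=1,9 (sum=10), consumes 2 rolls
Frame 9 starts at roll index 14: rolls=3,6 (sum=9), consumes 2 rolls
Frame 10 starts at roll index 16: 2 remaining rolls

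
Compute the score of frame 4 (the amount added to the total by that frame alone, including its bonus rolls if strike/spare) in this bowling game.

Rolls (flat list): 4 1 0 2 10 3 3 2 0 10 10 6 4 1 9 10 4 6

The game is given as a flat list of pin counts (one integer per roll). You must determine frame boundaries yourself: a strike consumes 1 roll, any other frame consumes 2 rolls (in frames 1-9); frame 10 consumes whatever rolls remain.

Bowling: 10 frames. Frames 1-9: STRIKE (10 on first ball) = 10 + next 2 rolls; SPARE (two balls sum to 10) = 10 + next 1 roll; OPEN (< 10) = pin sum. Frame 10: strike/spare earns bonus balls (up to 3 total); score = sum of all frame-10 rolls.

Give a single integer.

Frame 1: OPEN (4+1=5). Cumulative: 5
Frame 2: OPEN (0+2=2). Cumulative: 7
Frame 3: STRIKE. 10 + next two rolls (3+3) = 16. Cumulative: 23
Frame 4: OPEN (3+3=6). Cumulative: 29
Frame 5: OPEN (2+0=2). Cumulative: 31
Frame 6: STRIKE. 10 + next two rolls (10+6) = 26. Cumulative: 57

Answer: 6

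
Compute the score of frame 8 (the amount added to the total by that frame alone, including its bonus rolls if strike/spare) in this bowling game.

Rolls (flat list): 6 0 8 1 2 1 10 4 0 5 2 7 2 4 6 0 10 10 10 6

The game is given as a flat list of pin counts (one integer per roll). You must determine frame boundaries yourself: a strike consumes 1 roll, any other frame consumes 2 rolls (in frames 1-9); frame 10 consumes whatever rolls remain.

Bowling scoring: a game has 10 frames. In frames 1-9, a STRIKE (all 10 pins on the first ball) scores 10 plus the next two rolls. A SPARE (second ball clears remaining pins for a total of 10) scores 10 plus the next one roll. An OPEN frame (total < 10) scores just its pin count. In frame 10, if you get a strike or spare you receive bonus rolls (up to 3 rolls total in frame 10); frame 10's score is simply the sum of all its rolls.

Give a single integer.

Frame 1: OPEN (6+0=6). Cumulative: 6
Frame 2: OPEN (8+1=9). Cumulative: 15
Frame 3: OPEN (2+1=3). Cumulative: 18
Frame 4: STRIKE. 10 + next two rolls (4+0) = 14. Cumulative: 32
Frame 5: OPEN (4+0=4). Cumulative: 36
Frame 6: OPEN (5+2=7). Cumulative: 43
Frame 7: OPEN (7+2=9). Cumulative: 52
Frame 8: SPARE (4+6=10). 10 + next roll (0) = 10. Cumulative: 62
Frame 9: SPARE (0+10=10). 10 + next roll (10) = 20. Cumulative: 82
Frame 10: STRIKE. Sum of all frame-10 rolls (10+10+6) = 26. Cumulative: 108

Answer: 10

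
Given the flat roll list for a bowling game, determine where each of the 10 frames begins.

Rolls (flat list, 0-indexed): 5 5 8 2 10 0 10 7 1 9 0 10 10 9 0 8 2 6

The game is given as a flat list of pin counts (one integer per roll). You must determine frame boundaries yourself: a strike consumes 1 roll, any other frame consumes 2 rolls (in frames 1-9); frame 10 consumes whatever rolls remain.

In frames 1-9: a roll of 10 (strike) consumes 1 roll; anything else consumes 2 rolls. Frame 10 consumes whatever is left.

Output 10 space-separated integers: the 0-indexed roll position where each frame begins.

Answer: 0 2 4 5 7 9 11 12 13 15

Derivation:
Frame 1 starts at roll index 0: rolls=5,5 (sum=10), consumes 2 rolls
Frame 2 starts at roll index 2: rolls=8,2 (sum=10), consumes 2 rolls
Frame 3 starts at roll index 4: roll=10 (strike), consumes 1 roll
Frame 4 starts at roll index 5: rolls=0,10 (sum=10), consumes 2 rolls
Frame 5 starts at roll index 7: rolls=7,1 (sum=8), consumes 2 rolls
Frame 6 starts at roll index 9: rolls=9,0 (sum=9), consumes 2 rolls
Frame 7 starts at roll index 11: roll=10 (strike), consumes 1 roll
Frame 8 starts at roll index 12: roll=10 (strike), consumes 1 roll
Frame 9 starts at roll index 13: rolls=9,0 (sum=9), consumes 2 rolls
Frame 10 starts at roll index 15: 3 remaining rolls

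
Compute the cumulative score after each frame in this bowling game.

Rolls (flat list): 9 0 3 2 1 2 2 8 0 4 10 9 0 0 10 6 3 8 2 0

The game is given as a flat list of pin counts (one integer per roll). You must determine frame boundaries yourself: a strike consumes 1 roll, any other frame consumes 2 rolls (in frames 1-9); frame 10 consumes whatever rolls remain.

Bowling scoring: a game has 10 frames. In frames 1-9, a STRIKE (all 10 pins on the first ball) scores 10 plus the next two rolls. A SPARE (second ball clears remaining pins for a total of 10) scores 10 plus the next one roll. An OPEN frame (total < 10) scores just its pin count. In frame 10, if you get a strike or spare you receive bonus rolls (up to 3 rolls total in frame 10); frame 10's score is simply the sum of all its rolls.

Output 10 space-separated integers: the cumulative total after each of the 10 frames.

Frame 1: OPEN (9+0=9). Cumulative: 9
Frame 2: OPEN (3+2=5). Cumulative: 14
Frame 3: OPEN (1+2=3). Cumulative: 17
Frame 4: SPARE (2+8=10). 10 + next roll (0) = 10. Cumulative: 27
Frame 5: OPEN (0+4=4). Cumulative: 31
Frame 6: STRIKE. 10 + next two rolls (9+0) = 19. Cumulative: 50
Frame 7: OPEN (9+0=9). Cumulative: 59
Frame 8: SPARE (0+10=10). 10 + next roll (6) = 16. Cumulative: 75
Frame 9: OPEN (6+3=9). Cumulative: 84
Frame 10: SPARE. Sum of all frame-10 rolls (8+2+0) = 10. Cumulative: 94

Answer: 9 14 17 27 31 50 59 75 84 94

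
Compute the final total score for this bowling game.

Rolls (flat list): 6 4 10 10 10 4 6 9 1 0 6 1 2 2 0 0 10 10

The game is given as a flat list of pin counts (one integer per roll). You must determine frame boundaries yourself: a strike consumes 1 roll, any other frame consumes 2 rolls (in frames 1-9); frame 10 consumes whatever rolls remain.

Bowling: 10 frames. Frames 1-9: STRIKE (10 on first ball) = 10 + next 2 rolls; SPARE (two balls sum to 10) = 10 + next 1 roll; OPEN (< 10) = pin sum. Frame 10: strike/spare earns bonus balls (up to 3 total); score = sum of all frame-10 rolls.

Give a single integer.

Frame 1: SPARE (6+4=10). 10 + next roll (10) = 20. Cumulative: 20
Frame 2: STRIKE. 10 + next two rolls (10+10) = 30. Cumulative: 50
Frame 3: STRIKE. 10 + next two rolls (10+4) = 24. Cumulative: 74
Frame 4: STRIKE. 10 + next two rolls (4+6) = 20. Cumulative: 94
Frame 5: SPARE (4+6=10). 10 + next roll (9) = 19. Cumulative: 113
Frame 6: SPARE (9+1=10). 10 + next roll (0) = 10. Cumulative: 123
Frame 7: OPEN (0+6=6). Cumulative: 129
Frame 8: OPEN (1+2=3). Cumulative: 132
Frame 9: OPEN (2+0=2). Cumulative: 134
Frame 10: SPARE. Sum of all frame-10 rolls (0+10+10) = 20. Cumulative: 154

Answer: 154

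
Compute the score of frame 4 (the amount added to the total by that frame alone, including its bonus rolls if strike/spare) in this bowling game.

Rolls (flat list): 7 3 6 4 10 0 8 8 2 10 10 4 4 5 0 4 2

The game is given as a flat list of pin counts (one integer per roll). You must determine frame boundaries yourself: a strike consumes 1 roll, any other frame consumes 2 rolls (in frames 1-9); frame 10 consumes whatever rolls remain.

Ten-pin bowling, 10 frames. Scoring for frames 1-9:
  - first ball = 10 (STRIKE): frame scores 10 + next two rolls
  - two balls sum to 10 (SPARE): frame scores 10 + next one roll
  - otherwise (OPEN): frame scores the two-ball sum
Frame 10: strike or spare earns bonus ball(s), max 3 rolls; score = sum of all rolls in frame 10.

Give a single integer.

Frame 1: SPARE (7+3=10). 10 + next roll (6) = 16. Cumulative: 16
Frame 2: SPARE (6+4=10). 10 + next roll (10) = 20. Cumulative: 36
Frame 3: STRIKE. 10 + next two rolls (0+8) = 18. Cumulative: 54
Frame 4: OPEN (0+8=8). Cumulative: 62
Frame 5: SPARE (8+2=10). 10 + next roll (10) = 20. Cumulative: 82
Frame 6: STRIKE. 10 + next two rolls (10+4) = 24. Cumulative: 106

Answer: 8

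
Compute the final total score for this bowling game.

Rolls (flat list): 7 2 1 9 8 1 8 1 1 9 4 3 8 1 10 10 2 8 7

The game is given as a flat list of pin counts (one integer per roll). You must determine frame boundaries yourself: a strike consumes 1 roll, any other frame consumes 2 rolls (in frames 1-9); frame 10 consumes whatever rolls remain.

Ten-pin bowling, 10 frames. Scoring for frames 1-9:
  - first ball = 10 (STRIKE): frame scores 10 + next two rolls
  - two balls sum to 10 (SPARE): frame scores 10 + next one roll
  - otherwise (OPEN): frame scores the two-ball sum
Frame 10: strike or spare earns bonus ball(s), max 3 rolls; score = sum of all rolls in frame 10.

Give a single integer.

Frame 1: OPEN (7+2=9). Cumulative: 9
Frame 2: SPARE (1+9=10). 10 + next roll (8) = 18. Cumulative: 27
Frame 3: OPEN (8+1=9). Cumulative: 36
Frame 4: OPEN (8+1=9). Cumulative: 45
Frame 5: SPARE (1+9=10). 10 + next roll (4) = 14. Cumulative: 59
Frame 6: OPEN (4+3=7). Cumulative: 66
Frame 7: OPEN (8+1=9). Cumulative: 75
Frame 8: STRIKE. 10 + next two rolls (10+2) = 22. Cumulative: 97
Frame 9: STRIKE. 10 + next two rolls (2+8) = 20. Cumulative: 117
Frame 10: SPARE. Sum of all frame-10 rolls (2+8+7) = 17. Cumulative: 134

Answer: 134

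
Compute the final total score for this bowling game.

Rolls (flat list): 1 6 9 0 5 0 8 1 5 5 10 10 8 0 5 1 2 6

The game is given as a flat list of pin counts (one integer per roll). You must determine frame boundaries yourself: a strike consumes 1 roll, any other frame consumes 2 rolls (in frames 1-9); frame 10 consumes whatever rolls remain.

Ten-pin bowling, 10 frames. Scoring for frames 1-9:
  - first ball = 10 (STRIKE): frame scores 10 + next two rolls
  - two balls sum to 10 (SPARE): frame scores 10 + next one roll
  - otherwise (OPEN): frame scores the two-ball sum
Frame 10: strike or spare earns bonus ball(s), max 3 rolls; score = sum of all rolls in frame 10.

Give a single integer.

Answer: 118

Derivation:
Frame 1: OPEN (1+6=7). Cumulative: 7
Frame 2: OPEN (9+0=9). Cumulative: 16
Frame 3: OPEN (5+0=5). Cumulative: 21
Frame 4: OPEN (8+1=9). Cumulative: 30
Frame 5: SPARE (5+5=10). 10 + next roll (10) = 20. Cumulative: 50
Frame 6: STRIKE. 10 + next two rolls (10+8) = 28. Cumulative: 78
Frame 7: STRIKE. 10 + next two rolls (8+0) = 18. Cumulative: 96
Frame 8: OPEN (8+0=8). Cumulative: 104
Frame 9: OPEN (5+1=6). Cumulative: 110
Frame 10: OPEN. Sum of all frame-10 rolls (2+6) = 8. Cumulative: 118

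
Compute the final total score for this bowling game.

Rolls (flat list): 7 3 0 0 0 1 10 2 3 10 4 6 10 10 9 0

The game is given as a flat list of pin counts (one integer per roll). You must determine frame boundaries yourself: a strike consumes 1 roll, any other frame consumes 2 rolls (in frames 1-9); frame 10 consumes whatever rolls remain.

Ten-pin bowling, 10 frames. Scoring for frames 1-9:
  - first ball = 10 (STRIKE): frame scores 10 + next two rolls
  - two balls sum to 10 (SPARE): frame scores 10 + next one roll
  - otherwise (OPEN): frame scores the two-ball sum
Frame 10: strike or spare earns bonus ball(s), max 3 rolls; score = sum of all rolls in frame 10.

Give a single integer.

Answer: 128

Derivation:
Frame 1: SPARE (7+3=10). 10 + next roll (0) = 10. Cumulative: 10
Frame 2: OPEN (0+0=0). Cumulative: 10
Frame 3: OPEN (0+1=1). Cumulative: 11
Frame 4: STRIKE. 10 + next two rolls (2+3) = 15. Cumulative: 26
Frame 5: OPEN (2+3=5). Cumulative: 31
Frame 6: STRIKE. 10 + next two rolls (4+6) = 20. Cumulative: 51
Frame 7: SPARE (4+6=10). 10 + next roll (10) = 20. Cumulative: 71
Frame 8: STRIKE. 10 + next two rolls (10+9) = 29. Cumulative: 100
Frame 9: STRIKE. 10 + next two rolls (9+0) = 19. Cumulative: 119
Frame 10: OPEN. Sum of all frame-10 rolls (9+0) = 9. Cumulative: 128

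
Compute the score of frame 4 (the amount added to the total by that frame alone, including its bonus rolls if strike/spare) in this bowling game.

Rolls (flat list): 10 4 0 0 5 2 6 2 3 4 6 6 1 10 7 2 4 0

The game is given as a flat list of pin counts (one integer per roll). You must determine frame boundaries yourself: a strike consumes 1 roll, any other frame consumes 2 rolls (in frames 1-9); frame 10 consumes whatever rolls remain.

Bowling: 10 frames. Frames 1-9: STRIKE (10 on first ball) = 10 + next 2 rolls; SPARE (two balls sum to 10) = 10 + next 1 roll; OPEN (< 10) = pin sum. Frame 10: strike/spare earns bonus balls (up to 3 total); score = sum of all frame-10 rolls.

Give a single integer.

Answer: 8

Derivation:
Frame 1: STRIKE. 10 + next two rolls (4+0) = 14. Cumulative: 14
Frame 2: OPEN (4+0=4). Cumulative: 18
Frame 3: OPEN (0+5=5). Cumulative: 23
Frame 4: OPEN (2+6=8). Cumulative: 31
Frame 5: OPEN (2+3=5). Cumulative: 36
Frame 6: SPARE (4+6=10). 10 + next roll (6) = 16. Cumulative: 52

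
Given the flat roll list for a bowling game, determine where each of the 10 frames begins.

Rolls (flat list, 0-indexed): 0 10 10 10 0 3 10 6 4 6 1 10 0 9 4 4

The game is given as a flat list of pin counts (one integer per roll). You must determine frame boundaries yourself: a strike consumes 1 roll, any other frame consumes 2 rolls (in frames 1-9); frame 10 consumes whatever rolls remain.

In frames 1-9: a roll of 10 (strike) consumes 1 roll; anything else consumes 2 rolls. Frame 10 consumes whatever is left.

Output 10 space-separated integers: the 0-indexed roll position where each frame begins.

Frame 1 starts at roll index 0: rolls=0,10 (sum=10), consumes 2 rolls
Frame 2 starts at roll index 2: roll=10 (strike), consumes 1 roll
Frame 3 starts at roll index 3: roll=10 (strike), consumes 1 roll
Frame 4 starts at roll index 4: rolls=0,3 (sum=3), consumes 2 rolls
Frame 5 starts at roll index 6: roll=10 (strike), consumes 1 roll
Frame 6 starts at roll index 7: rolls=6,4 (sum=10), consumes 2 rolls
Frame 7 starts at roll index 9: rolls=6,1 (sum=7), consumes 2 rolls
Frame 8 starts at roll index 11: roll=10 (strike), consumes 1 roll
Frame 9 starts at roll index 12: rolls=0,9 (sum=9), consumes 2 rolls
Frame 10 starts at roll index 14: 2 remaining rolls

Answer: 0 2 3 4 6 7 9 11 12 14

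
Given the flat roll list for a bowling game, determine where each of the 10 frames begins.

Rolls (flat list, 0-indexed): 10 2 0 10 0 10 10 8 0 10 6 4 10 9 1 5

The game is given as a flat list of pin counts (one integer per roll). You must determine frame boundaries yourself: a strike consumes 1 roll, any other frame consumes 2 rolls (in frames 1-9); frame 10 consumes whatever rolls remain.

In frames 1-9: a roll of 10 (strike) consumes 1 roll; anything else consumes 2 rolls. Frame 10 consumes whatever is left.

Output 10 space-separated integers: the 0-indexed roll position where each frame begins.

Frame 1 starts at roll index 0: roll=10 (strike), consumes 1 roll
Frame 2 starts at roll index 1: rolls=2,0 (sum=2), consumes 2 rolls
Frame 3 starts at roll index 3: roll=10 (strike), consumes 1 roll
Frame 4 starts at roll index 4: rolls=0,10 (sum=10), consumes 2 rolls
Frame 5 starts at roll index 6: roll=10 (strike), consumes 1 roll
Frame 6 starts at roll index 7: rolls=8,0 (sum=8), consumes 2 rolls
Frame 7 starts at roll index 9: roll=10 (strike), consumes 1 roll
Frame 8 starts at roll index 10: rolls=6,4 (sum=10), consumes 2 rolls
Frame 9 starts at roll index 12: roll=10 (strike), consumes 1 roll
Frame 10 starts at roll index 13: 3 remaining rolls

Answer: 0 1 3 4 6 7 9 10 12 13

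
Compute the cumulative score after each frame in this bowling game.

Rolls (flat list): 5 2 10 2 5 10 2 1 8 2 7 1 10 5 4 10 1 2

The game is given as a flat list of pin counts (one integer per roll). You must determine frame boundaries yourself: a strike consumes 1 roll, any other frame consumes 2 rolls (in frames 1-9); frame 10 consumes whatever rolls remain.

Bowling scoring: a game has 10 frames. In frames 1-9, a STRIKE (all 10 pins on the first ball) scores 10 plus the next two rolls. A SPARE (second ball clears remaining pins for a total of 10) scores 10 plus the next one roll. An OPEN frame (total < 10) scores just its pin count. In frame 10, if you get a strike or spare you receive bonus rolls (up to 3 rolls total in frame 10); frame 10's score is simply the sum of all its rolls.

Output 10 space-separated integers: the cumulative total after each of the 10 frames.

Answer: 7 24 31 44 47 64 72 91 100 113

Derivation:
Frame 1: OPEN (5+2=7). Cumulative: 7
Frame 2: STRIKE. 10 + next two rolls (2+5) = 17. Cumulative: 24
Frame 3: OPEN (2+5=7). Cumulative: 31
Frame 4: STRIKE. 10 + next two rolls (2+1) = 13. Cumulative: 44
Frame 5: OPEN (2+1=3). Cumulative: 47
Frame 6: SPARE (8+2=10). 10 + next roll (7) = 17. Cumulative: 64
Frame 7: OPEN (7+1=8). Cumulative: 72
Frame 8: STRIKE. 10 + next two rolls (5+4) = 19. Cumulative: 91
Frame 9: OPEN (5+4=9). Cumulative: 100
Frame 10: STRIKE. Sum of all frame-10 rolls (10+1+2) = 13. Cumulative: 113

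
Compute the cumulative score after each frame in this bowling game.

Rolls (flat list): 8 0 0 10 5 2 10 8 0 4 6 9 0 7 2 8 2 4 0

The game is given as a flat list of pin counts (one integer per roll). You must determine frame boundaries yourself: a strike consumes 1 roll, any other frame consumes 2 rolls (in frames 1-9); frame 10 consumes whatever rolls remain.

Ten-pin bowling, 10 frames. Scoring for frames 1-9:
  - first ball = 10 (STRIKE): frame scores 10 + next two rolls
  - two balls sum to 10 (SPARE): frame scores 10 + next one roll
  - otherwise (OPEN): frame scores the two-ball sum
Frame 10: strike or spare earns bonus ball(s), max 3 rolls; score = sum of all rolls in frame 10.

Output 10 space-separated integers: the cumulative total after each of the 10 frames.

Frame 1: OPEN (8+0=8). Cumulative: 8
Frame 2: SPARE (0+10=10). 10 + next roll (5) = 15. Cumulative: 23
Frame 3: OPEN (5+2=7). Cumulative: 30
Frame 4: STRIKE. 10 + next two rolls (8+0) = 18. Cumulative: 48
Frame 5: OPEN (8+0=8). Cumulative: 56
Frame 6: SPARE (4+6=10). 10 + next roll (9) = 19. Cumulative: 75
Frame 7: OPEN (9+0=9). Cumulative: 84
Frame 8: OPEN (7+2=9). Cumulative: 93
Frame 9: SPARE (8+2=10). 10 + next roll (4) = 14. Cumulative: 107
Frame 10: OPEN. Sum of all frame-10 rolls (4+0) = 4. Cumulative: 111

Answer: 8 23 30 48 56 75 84 93 107 111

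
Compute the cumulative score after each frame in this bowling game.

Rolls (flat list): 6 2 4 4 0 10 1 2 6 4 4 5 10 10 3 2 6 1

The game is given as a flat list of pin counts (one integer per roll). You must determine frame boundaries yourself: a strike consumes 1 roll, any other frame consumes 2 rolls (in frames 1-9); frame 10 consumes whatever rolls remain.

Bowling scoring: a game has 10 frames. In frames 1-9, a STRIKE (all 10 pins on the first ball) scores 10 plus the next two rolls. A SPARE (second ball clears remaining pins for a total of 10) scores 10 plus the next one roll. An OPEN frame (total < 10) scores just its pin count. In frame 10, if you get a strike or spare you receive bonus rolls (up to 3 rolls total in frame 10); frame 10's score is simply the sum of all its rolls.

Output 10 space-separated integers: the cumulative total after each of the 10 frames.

Answer: 8 16 27 30 44 53 76 91 96 103

Derivation:
Frame 1: OPEN (6+2=8). Cumulative: 8
Frame 2: OPEN (4+4=8). Cumulative: 16
Frame 3: SPARE (0+10=10). 10 + next roll (1) = 11. Cumulative: 27
Frame 4: OPEN (1+2=3). Cumulative: 30
Frame 5: SPARE (6+4=10). 10 + next roll (4) = 14. Cumulative: 44
Frame 6: OPEN (4+5=9). Cumulative: 53
Frame 7: STRIKE. 10 + next two rolls (10+3) = 23. Cumulative: 76
Frame 8: STRIKE. 10 + next two rolls (3+2) = 15. Cumulative: 91
Frame 9: OPEN (3+2=5). Cumulative: 96
Frame 10: OPEN. Sum of all frame-10 rolls (6+1) = 7. Cumulative: 103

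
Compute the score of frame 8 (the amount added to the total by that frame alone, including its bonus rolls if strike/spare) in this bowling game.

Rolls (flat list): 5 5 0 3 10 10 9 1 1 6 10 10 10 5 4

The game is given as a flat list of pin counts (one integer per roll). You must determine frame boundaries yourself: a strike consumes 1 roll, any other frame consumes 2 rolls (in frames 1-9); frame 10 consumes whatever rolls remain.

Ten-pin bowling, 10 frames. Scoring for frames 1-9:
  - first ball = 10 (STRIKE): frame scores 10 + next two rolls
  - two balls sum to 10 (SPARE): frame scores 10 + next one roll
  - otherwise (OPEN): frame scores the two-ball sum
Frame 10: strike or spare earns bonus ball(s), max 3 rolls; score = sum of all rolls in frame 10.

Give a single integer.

Answer: 25

Derivation:
Frame 1: SPARE (5+5=10). 10 + next roll (0) = 10. Cumulative: 10
Frame 2: OPEN (0+3=3). Cumulative: 13
Frame 3: STRIKE. 10 + next two rolls (10+9) = 29. Cumulative: 42
Frame 4: STRIKE. 10 + next two rolls (9+1) = 20. Cumulative: 62
Frame 5: SPARE (9+1=10). 10 + next roll (1) = 11. Cumulative: 73
Frame 6: OPEN (1+6=7). Cumulative: 80
Frame 7: STRIKE. 10 + next two rolls (10+10) = 30. Cumulative: 110
Frame 8: STRIKE. 10 + next two rolls (10+5) = 25. Cumulative: 135
Frame 9: STRIKE. 10 + next two rolls (5+4) = 19. Cumulative: 154
Frame 10: OPEN. Sum of all frame-10 rolls (5+4) = 9. Cumulative: 163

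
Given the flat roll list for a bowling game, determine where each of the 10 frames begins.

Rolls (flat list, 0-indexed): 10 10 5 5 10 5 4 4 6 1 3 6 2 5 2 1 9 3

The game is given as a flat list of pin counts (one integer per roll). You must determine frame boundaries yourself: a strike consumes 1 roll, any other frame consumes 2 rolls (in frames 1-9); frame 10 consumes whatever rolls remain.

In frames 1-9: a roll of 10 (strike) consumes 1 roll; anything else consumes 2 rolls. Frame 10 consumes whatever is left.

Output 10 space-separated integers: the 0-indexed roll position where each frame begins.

Answer: 0 1 2 4 5 7 9 11 13 15

Derivation:
Frame 1 starts at roll index 0: roll=10 (strike), consumes 1 roll
Frame 2 starts at roll index 1: roll=10 (strike), consumes 1 roll
Frame 3 starts at roll index 2: rolls=5,5 (sum=10), consumes 2 rolls
Frame 4 starts at roll index 4: roll=10 (strike), consumes 1 roll
Frame 5 starts at roll index 5: rolls=5,4 (sum=9), consumes 2 rolls
Frame 6 starts at roll index 7: rolls=4,6 (sum=10), consumes 2 rolls
Frame 7 starts at roll index 9: rolls=1,3 (sum=4), consumes 2 rolls
Frame 8 starts at roll index 11: rolls=6,2 (sum=8), consumes 2 rolls
Frame 9 starts at roll index 13: rolls=5,2 (sum=7), consumes 2 rolls
Frame 10 starts at roll index 15: 3 remaining rolls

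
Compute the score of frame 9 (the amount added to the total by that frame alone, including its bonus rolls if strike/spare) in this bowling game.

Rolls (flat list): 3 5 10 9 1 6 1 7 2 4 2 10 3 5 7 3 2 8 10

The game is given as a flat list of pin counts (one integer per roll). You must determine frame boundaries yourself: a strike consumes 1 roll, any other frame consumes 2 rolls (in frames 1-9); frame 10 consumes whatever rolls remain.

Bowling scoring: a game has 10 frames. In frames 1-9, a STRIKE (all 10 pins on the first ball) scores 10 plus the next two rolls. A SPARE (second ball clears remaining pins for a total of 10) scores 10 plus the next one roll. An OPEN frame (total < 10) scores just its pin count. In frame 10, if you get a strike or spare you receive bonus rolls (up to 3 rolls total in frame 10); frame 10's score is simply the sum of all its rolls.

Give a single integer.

Frame 1: OPEN (3+5=8). Cumulative: 8
Frame 2: STRIKE. 10 + next two rolls (9+1) = 20. Cumulative: 28
Frame 3: SPARE (9+1=10). 10 + next roll (6) = 16. Cumulative: 44
Frame 4: OPEN (6+1=7). Cumulative: 51
Frame 5: OPEN (7+2=9). Cumulative: 60
Frame 6: OPEN (4+2=6). Cumulative: 66
Frame 7: STRIKE. 10 + next two rolls (3+5) = 18. Cumulative: 84
Frame 8: OPEN (3+5=8). Cumulative: 92
Frame 9: SPARE (7+3=10). 10 + next roll (2) = 12. Cumulative: 104
Frame 10: SPARE. Sum of all frame-10 rolls (2+8+10) = 20. Cumulative: 124

Answer: 12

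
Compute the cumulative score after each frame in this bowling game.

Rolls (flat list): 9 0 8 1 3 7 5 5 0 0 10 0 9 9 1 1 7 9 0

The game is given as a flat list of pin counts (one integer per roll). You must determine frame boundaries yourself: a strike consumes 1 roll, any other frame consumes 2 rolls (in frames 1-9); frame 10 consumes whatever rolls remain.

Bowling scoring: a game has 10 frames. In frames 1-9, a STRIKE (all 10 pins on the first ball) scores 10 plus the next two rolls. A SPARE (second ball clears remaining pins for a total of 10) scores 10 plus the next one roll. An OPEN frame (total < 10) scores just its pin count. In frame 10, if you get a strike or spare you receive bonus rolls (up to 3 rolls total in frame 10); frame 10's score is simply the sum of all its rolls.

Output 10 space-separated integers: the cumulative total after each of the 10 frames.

Answer: 9 18 33 43 43 62 71 82 90 99

Derivation:
Frame 1: OPEN (9+0=9). Cumulative: 9
Frame 2: OPEN (8+1=9). Cumulative: 18
Frame 3: SPARE (3+7=10). 10 + next roll (5) = 15. Cumulative: 33
Frame 4: SPARE (5+5=10). 10 + next roll (0) = 10. Cumulative: 43
Frame 5: OPEN (0+0=0). Cumulative: 43
Frame 6: STRIKE. 10 + next two rolls (0+9) = 19. Cumulative: 62
Frame 7: OPEN (0+9=9). Cumulative: 71
Frame 8: SPARE (9+1=10). 10 + next roll (1) = 11. Cumulative: 82
Frame 9: OPEN (1+7=8). Cumulative: 90
Frame 10: OPEN. Sum of all frame-10 rolls (9+0) = 9. Cumulative: 99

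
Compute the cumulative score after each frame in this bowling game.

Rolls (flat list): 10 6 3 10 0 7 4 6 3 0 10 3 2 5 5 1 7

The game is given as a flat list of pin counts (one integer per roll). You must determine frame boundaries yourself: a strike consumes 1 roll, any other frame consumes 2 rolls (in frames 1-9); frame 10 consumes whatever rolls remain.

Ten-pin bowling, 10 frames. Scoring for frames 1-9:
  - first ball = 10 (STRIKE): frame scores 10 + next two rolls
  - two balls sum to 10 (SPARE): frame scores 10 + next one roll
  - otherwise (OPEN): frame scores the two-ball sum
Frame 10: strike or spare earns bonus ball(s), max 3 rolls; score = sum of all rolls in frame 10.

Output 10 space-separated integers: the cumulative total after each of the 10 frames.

Answer: 19 28 45 52 65 68 83 88 99 107

Derivation:
Frame 1: STRIKE. 10 + next two rolls (6+3) = 19. Cumulative: 19
Frame 2: OPEN (6+3=9). Cumulative: 28
Frame 3: STRIKE. 10 + next two rolls (0+7) = 17. Cumulative: 45
Frame 4: OPEN (0+7=7). Cumulative: 52
Frame 5: SPARE (4+6=10). 10 + next roll (3) = 13. Cumulative: 65
Frame 6: OPEN (3+0=3). Cumulative: 68
Frame 7: STRIKE. 10 + next two rolls (3+2) = 15. Cumulative: 83
Frame 8: OPEN (3+2=5). Cumulative: 88
Frame 9: SPARE (5+5=10). 10 + next roll (1) = 11. Cumulative: 99
Frame 10: OPEN. Sum of all frame-10 rolls (1+7) = 8. Cumulative: 107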